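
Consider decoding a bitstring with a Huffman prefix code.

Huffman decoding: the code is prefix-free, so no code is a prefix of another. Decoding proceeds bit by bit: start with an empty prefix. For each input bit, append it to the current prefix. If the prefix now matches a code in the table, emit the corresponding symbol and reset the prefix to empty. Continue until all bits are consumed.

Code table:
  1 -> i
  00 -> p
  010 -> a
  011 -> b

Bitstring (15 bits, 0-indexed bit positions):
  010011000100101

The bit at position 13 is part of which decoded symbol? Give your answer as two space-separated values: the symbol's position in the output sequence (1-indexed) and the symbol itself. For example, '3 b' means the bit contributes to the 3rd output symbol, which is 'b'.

Answer: 5 a

Derivation:
Bit 0: prefix='0' (no match yet)
Bit 1: prefix='01' (no match yet)
Bit 2: prefix='010' -> emit 'a', reset
Bit 3: prefix='0' (no match yet)
Bit 4: prefix='01' (no match yet)
Bit 5: prefix='011' -> emit 'b', reset
Bit 6: prefix='0' (no match yet)
Bit 7: prefix='00' -> emit 'p', reset
Bit 8: prefix='0' (no match yet)
Bit 9: prefix='01' (no match yet)
Bit 10: prefix='010' -> emit 'a', reset
Bit 11: prefix='0' (no match yet)
Bit 12: prefix='01' (no match yet)
Bit 13: prefix='010' -> emit 'a', reset
Bit 14: prefix='1' -> emit 'i', reset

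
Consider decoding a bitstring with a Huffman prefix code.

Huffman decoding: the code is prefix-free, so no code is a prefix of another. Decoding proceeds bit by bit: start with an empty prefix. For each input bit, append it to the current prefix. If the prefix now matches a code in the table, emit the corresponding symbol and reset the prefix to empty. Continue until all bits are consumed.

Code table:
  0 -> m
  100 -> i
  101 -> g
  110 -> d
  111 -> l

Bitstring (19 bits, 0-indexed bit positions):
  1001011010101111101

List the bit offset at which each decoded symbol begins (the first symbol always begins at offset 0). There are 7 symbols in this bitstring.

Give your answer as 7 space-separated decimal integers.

Bit 0: prefix='1' (no match yet)
Bit 1: prefix='10' (no match yet)
Bit 2: prefix='100' -> emit 'i', reset
Bit 3: prefix='1' (no match yet)
Bit 4: prefix='10' (no match yet)
Bit 5: prefix='101' -> emit 'g', reset
Bit 6: prefix='1' (no match yet)
Bit 7: prefix='10' (no match yet)
Bit 8: prefix='101' -> emit 'g', reset
Bit 9: prefix='0' -> emit 'm', reset
Bit 10: prefix='1' (no match yet)
Bit 11: prefix='10' (no match yet)
Bit 12: prefix='101' -> emit 'g', reset
Bit 13: prefix='1' (no match yet)
Bit 14: prefix='11' (no match yet)
Bit 15: prefix='111' -> emit 'l', reset
Bit 16: prefix='1' (no match yet)
Bit 17: prefix='10' (no match yet)
Bit 18: prefix='101' -> emit 'g', reset

Answer: 0 3 6 9 10 13 16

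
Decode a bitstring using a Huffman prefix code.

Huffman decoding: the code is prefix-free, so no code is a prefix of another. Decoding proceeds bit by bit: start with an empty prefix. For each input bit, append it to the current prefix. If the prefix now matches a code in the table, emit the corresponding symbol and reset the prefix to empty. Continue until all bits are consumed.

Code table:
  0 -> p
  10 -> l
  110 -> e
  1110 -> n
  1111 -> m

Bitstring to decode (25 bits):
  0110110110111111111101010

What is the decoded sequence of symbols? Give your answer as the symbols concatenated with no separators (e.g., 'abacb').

Answer: peeemmell

Derivation:
Bit 0: prefix='0' -> emit 'p', reset
Bit 1: prefix='1' (no match yet)
Bit 2: prefix='11' (no match yet)
Bit 3: prefix='110' -> emit 'e', reset
Bit 4: prefix='1' (no match yet)
Bit 5: prefix='11' (no match yet)
Bit 6: prefix='110' -> emit 'e', reset
Bit 7: prefix='1' (no match yet)
Bit 8: prefix='11' (no match yet)
Bit 9: prefix='110' -> emit 'e', reset
Bit 10: prefix='1' (no match yet)
Bit 11: prefix='11' (no match yet)
Bit 12: prefix='111' (no match yet)
Bit 13: prefix='1111' -> emit 'm', reset
Bit 14: prefix='1' (no match yet)
Bit 15: prefix='11' (no match yet)
Bit 16: prefix='111' (no match yet)
Bit 17: prefix='1111' -> emit 'm', reset
Bit 18: prefix='1' (no match yet)
Bit 19: prefix='11' (no match yet)
Bit 20: prefix='110' -> emit 'e', reset
Bit 21: prefix='1' (no match yet)
Bit 22: prefix='10' -> emit 'l', reset
Bit 23: prefix='1' (no match yet)
Bit 24: prefix='10' -> emit 'l', reset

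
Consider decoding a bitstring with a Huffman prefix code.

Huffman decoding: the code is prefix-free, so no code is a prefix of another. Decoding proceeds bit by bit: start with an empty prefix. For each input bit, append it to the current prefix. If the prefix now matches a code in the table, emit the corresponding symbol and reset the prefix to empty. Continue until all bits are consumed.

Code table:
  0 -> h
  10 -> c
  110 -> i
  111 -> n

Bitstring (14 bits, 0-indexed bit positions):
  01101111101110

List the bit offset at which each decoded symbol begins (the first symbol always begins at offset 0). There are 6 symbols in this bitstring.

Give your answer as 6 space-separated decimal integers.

Bit 0: prefix='0' -> emit 'h', reset
Bit 1: prefix='1' (no match yet)
Bit 2: prefix='11' (no match yet)
Bit 3: prefix='110' -> emit 'i', reset
Bit 4: prefix='1' (no match yet)
Bit 5: prefix='11' (no match yet)
Bit 6: prefix='111' -> emit 'n', reset
Bit 7: prefix='1' (no match yet)
Bit 8: prefix='11' (no match yet)
Bit 9: prefix='110' -> emit 'i', reset
Bit 10: prefix='1' (no match yet)
Bit 11: prefix='11' (no match yet)
Bit 12: prefix='111' -> emit 'n', reset
Bit 13: prefix='0' -> emit 'h', reset

Answer: 0 1 4 7 10 13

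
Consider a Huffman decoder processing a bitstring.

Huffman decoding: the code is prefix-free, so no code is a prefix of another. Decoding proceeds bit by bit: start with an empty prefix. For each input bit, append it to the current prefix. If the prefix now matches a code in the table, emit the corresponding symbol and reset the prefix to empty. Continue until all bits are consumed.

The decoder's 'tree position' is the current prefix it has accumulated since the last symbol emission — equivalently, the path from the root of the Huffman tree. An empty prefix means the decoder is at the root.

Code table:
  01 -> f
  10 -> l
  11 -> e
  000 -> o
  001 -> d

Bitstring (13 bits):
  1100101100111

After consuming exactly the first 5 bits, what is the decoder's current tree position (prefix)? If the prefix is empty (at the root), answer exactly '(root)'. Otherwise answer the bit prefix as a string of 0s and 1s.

Bit 0: prefix='1' (no match yet)
Bit 1: prefix='11' -> emit 'e', reset
Bit 2: prefix='0' (no match yet)
Bit 3: prefix='00' (no match yet)
Bit 4: prefix='001' -> emit 'd', reset

Answer: (root)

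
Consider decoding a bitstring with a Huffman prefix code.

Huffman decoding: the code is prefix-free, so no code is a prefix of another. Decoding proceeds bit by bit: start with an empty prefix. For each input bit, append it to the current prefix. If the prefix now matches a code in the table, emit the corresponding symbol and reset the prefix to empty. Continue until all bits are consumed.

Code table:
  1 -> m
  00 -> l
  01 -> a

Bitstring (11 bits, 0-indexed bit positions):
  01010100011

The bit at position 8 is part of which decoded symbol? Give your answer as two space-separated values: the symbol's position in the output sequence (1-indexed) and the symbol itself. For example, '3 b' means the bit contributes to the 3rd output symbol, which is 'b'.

Bit 0: prefix='0' (no match yet)
Bit 1: prefix='01' -> emit 'a', reset
Bit 2: prefix='0' (no match yet)
Bit 3: prefix='01' -> emit 'a', reset
Bit 4: prefix='0' (no match yet)
Bit 5: prefix='01' -> emit 'a', reset
Bit 6: prefix='0' (no match yet)
Bit 7: prefix='00' -> emit 'l', reset
Bit 8: prefix='0' (no match yet)
Bit 9: prefix='01' -> emit 'a', reset
Bit 10: prefix='1' -> emit 'm', reset

Answer: 5 a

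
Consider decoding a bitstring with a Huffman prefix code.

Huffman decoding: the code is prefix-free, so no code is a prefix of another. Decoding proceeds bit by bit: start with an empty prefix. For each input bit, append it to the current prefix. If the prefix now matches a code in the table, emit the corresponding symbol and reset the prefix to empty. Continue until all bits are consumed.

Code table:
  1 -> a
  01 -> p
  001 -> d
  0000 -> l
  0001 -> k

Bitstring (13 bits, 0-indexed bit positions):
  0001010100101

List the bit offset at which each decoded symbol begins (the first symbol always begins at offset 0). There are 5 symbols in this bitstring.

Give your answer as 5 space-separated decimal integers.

Answer: 0 4 6 8 11

Derivation:
Bit 0: prefix='0' (no match yet)
Bit 1: prefix='00' (no match yet)
Bit 2: prefix='000' (no match yet)
Bit 3: prefix='0001' -> emit 'k', reset
Bit 4: prefix='0' (no match yet)
Bit 5: prefix='01' -> emit 'p', reset
Bit 6: prefix='0' (no match yet)
Bit 7: prefix='01' -> emit 'p', reset
Bit 8: prefix='0' (no match yet)
Bit 9: prefix='00' (no match yet)
Bit 10: prefix='001' -> emit 'd', reset
Bit 11: prefix='0' (no match yet)
Bit 12: prefix='01' -> emit 'p', reset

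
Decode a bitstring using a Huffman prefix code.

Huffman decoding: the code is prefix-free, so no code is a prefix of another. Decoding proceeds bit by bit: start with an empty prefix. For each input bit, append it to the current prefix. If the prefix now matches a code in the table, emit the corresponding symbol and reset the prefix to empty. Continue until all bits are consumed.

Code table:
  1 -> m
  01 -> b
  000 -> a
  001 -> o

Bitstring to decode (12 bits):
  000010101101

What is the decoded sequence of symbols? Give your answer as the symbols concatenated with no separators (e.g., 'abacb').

Answer: abbbmb

Derivation:
Bit 0: prefix='0' (no match yet)
Bit 1: prefix='00' (no match yet)
Bit 2: prefix='000' -> emit 'a', reset
Bit 3: prefix='0' (no match yet)
Bit 4: prefix='01' -> emit 'b', reset
Bit 5: prefix='0' (no match yet)
Bit 6: prefix='01' -> emit 'b', reset
Bit 7: prefix='0' (no match yet)
Bit 8: prefix='01' -> emit 'b', reset
Bit 9: prefix='1' -> emit 'm', reset
Bit 10: prefix='0' (no match yet)
Bit 11: prefix='01' -> emit 'b', reset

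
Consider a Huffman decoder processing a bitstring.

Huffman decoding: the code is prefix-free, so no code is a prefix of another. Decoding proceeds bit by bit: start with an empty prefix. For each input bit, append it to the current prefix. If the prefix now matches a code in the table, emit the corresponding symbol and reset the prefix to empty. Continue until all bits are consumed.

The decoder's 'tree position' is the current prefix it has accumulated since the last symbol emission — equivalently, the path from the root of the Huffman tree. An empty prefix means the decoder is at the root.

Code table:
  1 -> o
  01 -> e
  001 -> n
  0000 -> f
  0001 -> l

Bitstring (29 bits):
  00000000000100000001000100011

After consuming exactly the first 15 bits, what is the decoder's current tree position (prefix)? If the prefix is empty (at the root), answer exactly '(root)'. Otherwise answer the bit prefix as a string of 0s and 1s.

Answer: 000

Derivation:
Bit 0: prefix='0' (no match yet)
Bit 1: prefix='00' (no match yet)
Bit 2: prefix='000' (no match yet)
Bit 3: prefix='0000' -> emit 'f', reset
Bit 4: prefix='0' (no match yet)
Bit 5: prefix='00' (no match yet)
Bit 6: prefix='000' (no match yet)
Bit 7: prefix='0000' -> emit 'f', reset
Bit 8: prefix='0' (no match yet)
Bit 9: prefix='00' (no match yet)
Bit 10: prefix='000' (no match yet)
Bit 11: prefix='0001' -> emit 'l', reset
Bit 12: prefix='0' (no match yet)
Bit 13: prefix='00' (no match yet)
Bit 14: prefix='000' (no match yet)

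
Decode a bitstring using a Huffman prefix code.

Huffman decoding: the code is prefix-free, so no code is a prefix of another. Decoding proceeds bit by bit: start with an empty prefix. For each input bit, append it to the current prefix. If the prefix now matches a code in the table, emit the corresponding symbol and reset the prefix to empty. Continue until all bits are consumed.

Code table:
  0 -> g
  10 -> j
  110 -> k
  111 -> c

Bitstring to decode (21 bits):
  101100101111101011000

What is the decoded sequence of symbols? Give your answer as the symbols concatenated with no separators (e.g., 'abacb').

Bit 0: prefix='1' (no match yet)
Bit 1: prefix='10' -> emit 'j', reset
Bit 2: prefix='1' (no match yet)
Bit 3: prefix='11' (no match yet)
Bit 4: prefix='110' -> emit 'k', reset
Bit 5: prefix='0' -> emit 'g', reset
Bit 6: prefix='1' (no match yet)
Bit 7: prefix='10' -> emit 'j', reset
Bit 8: prefix='1' (no match yet)
Bit 9: prefix='11' (no match yet)
Bit 10: prefix='111' -> emit 'c', reset
Bit 11: prefix='1' (no match yet)
Bit 12: prefix='11' (no match yet)
Bit 13: prefix='110' -> emit 'k', reset
Bit 14: prefix='1' (no match yet)
Bit 15: prefix='10' -> emit 'j', reset
Bit 16: prefix='1' (no match yet)
Bit 17: prefix='11' (no match yet)
Bit 18: prefix='110' -> emit 'k', reset
Bit 19: prefix='0' -> emit 'g', reset
Bit 20: prefix='0' -> emit 'g', reset

Answer: jkgjckjkgg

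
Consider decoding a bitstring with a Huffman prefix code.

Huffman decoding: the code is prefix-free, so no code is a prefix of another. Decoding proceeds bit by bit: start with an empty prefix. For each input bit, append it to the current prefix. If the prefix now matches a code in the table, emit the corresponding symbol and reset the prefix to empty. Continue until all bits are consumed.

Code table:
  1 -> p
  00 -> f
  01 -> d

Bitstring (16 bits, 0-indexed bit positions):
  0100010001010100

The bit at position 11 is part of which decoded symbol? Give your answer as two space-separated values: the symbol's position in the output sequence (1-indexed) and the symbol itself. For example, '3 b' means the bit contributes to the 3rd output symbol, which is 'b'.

Answer: 6 d

Derivation:
Bit 0: prefix='0' (no match yet)
Bit 1: prefix='01' -> emit 'd', reset
Bit 2: prefix='0' (no match yet)
Bit 3: prefix='00' -> emit 'f', reset
Bit 4: prefix='0' (no match yet)
Bit 5: prefix='01' -> emit 'd', reset
Bit 6: prefix='0' (no match yet)
Bit 7: prefix='00' -> emit 'f', reset
Bit 8: prefix='0' (no match yet)
Bit 9: prefix='01' -> emit 'd', reset
Bit 10: prefix='0' (no match yet)
Bit 11: prefix='01' -> emit 'd', reset
Bit 12: prefix='0' (no match yet)
Bit 13: prefix='01' -> emit 'd', reset
Bit 14: prefix='0' (no match yet)
Bit 15: prefix='00' -> emit 'f', reset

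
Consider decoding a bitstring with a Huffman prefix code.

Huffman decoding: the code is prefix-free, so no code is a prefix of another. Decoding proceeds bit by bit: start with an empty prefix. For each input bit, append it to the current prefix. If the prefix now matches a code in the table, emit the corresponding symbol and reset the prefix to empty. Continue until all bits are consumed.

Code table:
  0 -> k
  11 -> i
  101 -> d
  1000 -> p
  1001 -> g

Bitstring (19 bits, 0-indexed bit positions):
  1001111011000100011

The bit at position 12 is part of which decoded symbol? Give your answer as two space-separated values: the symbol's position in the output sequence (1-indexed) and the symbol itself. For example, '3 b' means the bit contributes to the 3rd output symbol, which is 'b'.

Answer: 4 p

Derivation:
Bit 0: prefix='1' (no match yet)
Bit 1: prefix='10' (no match yet)
Bit 2: prefix='100' (no match yet)
Bit 3: prefix='1001' -> emit 'g', reset
Bit 4: prefix='1' (no match yet)
Bit 5: prefix='11' -> emit 'i', reset
Bit 6: prefix='1' (no match yet)
Bit 7: prefix='10' (no match yet)
Bit 8: prefix='101' -> emit 'd', reset
Bit 9: prefix='1' (no match yet)
Bit 10: prefix='10' (no match yet)
Bit 11: prefix='100' (no match yet)
Bit 12: prefix='1000' -> emit 'p', reset
Bit 13: prefix='1' (no match yet)
Bit 14: prefix='10' (no match yet)
Bit 15: prefix='100' (no match yet)
Bit 16: prefix='1000' -> emit 'p', reset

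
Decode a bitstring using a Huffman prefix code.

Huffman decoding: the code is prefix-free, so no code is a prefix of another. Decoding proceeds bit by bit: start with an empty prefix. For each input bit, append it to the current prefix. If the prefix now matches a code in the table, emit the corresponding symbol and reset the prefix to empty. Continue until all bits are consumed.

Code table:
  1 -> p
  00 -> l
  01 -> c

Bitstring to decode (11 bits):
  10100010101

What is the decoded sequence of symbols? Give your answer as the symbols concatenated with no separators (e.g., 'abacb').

Answer: pclccc

Derivation:
Bit 0: prefix='1' -> emit 'p', reset
Bit 1: prefix='0' (no match yet)
Bit 2: prefix='01' -> emit 'c', reset
Bit 3: prefix='0' (no match yet)
Bit 4: prefix='00' -> emit 'l', reset
Bit 5: prefix='0' (no match yet)
Bit 6: prefix='01' -> emit 'c', reset
Bit 7: prefix='0' (no match yet)
Bit 8: prefix='01' -> emit 'c', reset
Bit 9: prefix='0' (no match yet)
Bit 10: prefix='01' -> emit 'c', reset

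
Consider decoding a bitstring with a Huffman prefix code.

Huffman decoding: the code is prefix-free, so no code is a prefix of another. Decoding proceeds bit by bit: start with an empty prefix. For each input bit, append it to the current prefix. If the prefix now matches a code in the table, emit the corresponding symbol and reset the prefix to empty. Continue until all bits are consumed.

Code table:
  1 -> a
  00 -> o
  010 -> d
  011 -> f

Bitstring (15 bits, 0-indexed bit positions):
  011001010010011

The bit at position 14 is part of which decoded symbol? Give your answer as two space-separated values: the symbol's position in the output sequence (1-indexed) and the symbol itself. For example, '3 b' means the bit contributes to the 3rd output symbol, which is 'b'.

Answer: 6 f

Derivation:
Bit 0: prefix='0' (no match yet)
Bit 1: prefix='01' (no match yet)
Bit 2: prefix='011' -> emit 'f', reset
Bit 3: prefix='0' (no match yet)
Bit 4: prefix='00' -> emit 'o', reset
Bit 5: prefix='1' -> emit 'a', reset
Bit 6: prefix='0' (no match yet)
Bit 7: prefix='01' (no match yet)
Bit 8: prefix='010' -> emit 'd', reset
Bit 9: prefix='0' (no match yet)
Bit 10: prefix='01' (no match yet)
Bit 11: prefix='010' -> emit 'd', reset
Bit 12: prefix='0' (no match yet)
Bit 13: prefix='01' (no match yet)
Bit 14: prefix='011' -> emit 'f', reset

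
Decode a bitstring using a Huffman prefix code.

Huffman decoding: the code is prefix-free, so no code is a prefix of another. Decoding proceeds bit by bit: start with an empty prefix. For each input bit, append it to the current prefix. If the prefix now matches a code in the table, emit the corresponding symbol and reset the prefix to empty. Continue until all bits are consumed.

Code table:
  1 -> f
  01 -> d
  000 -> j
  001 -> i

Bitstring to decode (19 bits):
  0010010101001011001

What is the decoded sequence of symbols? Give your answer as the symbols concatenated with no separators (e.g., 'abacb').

Answer: iiddidfi

Derivation:
Bit 0: prefix='0' (no match yet)
Bit 1: prefix='00' (no match yet)
Bit 2: prefix='001' -> emit 'i', reset
Bit 3: prefix='0' (no match yet)
Bit 4: prefix='00' (no match yet)
Bit 5: prefix='001' -> emit 'i', reset
Bit 6: prefix='0' (no match yet)
Bit 7: prefix='01' -> emit 'd', reset
Bit 8: prefix='0' (no match yet)
Bit 9: prefix='01' -> emit 'd', reset
Bit 10: prefix='0' (no match yet)
Bit 11: prefix='00' (no match yet)
Bit 12: prefix='001' -> emit 'i', reset
Bit 13: prefix='0' (no match yet)
Bit 14: prefix='01' -> emit 'd', reset
Bit 15: prefix='1' -> emit 'f', reset
Bit 16: prefix='0' (no match yet)
Bit 17: prefix='00' (no match yet)
Bit 18: prefix='001' -> emit 'i', reset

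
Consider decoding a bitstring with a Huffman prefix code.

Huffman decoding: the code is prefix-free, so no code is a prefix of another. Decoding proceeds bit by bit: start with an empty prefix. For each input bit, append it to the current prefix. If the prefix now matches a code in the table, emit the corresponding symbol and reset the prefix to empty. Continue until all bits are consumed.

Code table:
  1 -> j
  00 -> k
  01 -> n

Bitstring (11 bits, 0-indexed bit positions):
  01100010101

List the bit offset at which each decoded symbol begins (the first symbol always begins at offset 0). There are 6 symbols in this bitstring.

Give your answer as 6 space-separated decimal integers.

Answer: 0 2 3 5 7 9

Derivation:
Bit 0: prefix='0' (no match yet)
Bit 1: prefix='01' -> emit 'n', reset
Bit 2: prefix='1' -> emit 'j', reset
Bit 3: prefix='0' (no match yet)
Bit 4: prefix='00' -> emit 'k', reset
Bit 5: prefix='0' (no match yet)
Bit 6: prefix='01' -> emit 'n', reset
Bit 7: prefix='0' (no match yet)
Bit 8: prefix='01' -> emit 'n', reset
Bit 9: prefix='0' (no match yet)
Bit 10: prefix='01' -> emit 'n', reset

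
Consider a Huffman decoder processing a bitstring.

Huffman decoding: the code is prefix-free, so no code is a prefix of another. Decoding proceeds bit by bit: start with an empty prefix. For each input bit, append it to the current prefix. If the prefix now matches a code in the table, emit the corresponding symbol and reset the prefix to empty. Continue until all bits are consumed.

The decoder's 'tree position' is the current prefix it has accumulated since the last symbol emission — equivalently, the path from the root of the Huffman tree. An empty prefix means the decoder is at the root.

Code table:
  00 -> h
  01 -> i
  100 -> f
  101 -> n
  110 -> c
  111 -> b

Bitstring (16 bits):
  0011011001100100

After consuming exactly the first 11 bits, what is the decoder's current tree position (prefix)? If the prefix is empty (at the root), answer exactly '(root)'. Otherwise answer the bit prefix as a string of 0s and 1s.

Answer: 1

Derivation:
Bit 0: prefix='0' (no match yet)
Bit 1: prefix='00' -> emit 'h', reset
Bit 2: prefix='1' (no match yet)
Bit 3: prefix='11' (no match yet)
Bit 4: prefix='110' -> emit 'c', reset
Bit 5: prefix='1' (no match yet)
Bit 6: prefix='11' (no match yet)
Bit 7: prefix='110' -> emit 'c', reset
Bit 8: prefix='0' (no match yet)
Bit 9: prefix='01' -> emit 'i', reset
Bit 10: prefix='1' (no match yet)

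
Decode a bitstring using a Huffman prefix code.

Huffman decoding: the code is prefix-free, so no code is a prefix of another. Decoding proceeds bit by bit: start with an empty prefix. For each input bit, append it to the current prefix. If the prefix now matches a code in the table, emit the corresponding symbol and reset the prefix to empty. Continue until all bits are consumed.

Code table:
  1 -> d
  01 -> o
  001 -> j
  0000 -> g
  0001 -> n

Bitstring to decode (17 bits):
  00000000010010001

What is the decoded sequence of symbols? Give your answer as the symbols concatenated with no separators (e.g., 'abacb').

Bit 0: prefix='0' (no match yet)
Bit 1: prefix='00' (no match yet)
Bit 2: prefix='000' (no match yet)
Bit 3: prefix='0000' -> emit 'g', reset
Bit 4: prefix='0' (no match yet)
Bit 5: prefix='00' (no match yet)
Bit 6: prefix='000' (no match yet)
Bit 7: prefix='0000' -> emit 'g', reset
Bit 8: prefix='0' (no match yet)
Bit 9: prefix='01' -> emit 'o', reset
Bit 10: prefix='0' (no match yet)
Bit 11: prefix='00' (no match yet)
Bit 12: prefix='001' -> emit 'j', reset
Bit 13: prefix='0' (no match yet)
Bit 14: prefix='00' (no match yet)
Bit 15: prefix='000' (no match yet)
Bit 16: prefix='0001' -> emit 'n', reset

Answer: ggojn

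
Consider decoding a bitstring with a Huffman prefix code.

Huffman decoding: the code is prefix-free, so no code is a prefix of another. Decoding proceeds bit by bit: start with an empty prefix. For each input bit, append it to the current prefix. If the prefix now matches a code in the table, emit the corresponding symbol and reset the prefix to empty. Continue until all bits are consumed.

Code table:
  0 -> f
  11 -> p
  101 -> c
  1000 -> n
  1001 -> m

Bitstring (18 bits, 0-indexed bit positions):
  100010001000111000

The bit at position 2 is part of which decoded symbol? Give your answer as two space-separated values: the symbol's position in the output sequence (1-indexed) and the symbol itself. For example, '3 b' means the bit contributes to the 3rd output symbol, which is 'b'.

Bit 0: prefix='1' (no match yet)
Bit 1: prefix='10' (no match yet)
Bit 2: prefix='100' (no match yet)
Bit 3: prefix='1000' -> emit 'n', reset
Bit 4: prefix='1' (no match yet)
Bit 5: prefix='10' (no match yet)
Bit 6: prefix='100' (no match yet)

Answer: 1 n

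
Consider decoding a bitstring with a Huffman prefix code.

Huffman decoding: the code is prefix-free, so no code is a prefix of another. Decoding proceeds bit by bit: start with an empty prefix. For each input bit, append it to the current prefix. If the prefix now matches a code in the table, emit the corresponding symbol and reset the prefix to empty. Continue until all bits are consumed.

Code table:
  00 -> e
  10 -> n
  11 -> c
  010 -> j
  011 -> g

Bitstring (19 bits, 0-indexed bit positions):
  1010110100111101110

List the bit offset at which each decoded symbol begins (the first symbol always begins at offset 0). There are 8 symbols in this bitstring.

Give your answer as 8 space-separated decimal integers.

Bit 0: prefix='1' (no match yet)
Bit 1: prefix='10' -> emit 'n', reset
Bit 2: prefix='1' (no match yet)
Bit 3: prefix='10' -> emit 'n', reset
Bit 4: prefix='1' (no match yet)
Bit 5: prefix='11' -> emit 'c', reset
Bit 6: prefix='0' (no match yet)
Bit 7: prefix='01' (no match yet)
Bit 8: prefix='010' -> emit 'j', reset
Bit 9: prefix='0' (no match yet)
Bit 10: prefix='01' (no match yet)
Bit 11: prefix='011' -> emit 'g', reset
Bit 12: prefix='1' (no match yet)
Bit 13: prefix='11' -> emit 'c', reset
Bit 14: prefix='0' (no match yet)
Bit 15: prefix='01' (no match yet)
Bit 16: prefix='011' -> emit 'g', reset
Bit 17: prefix='1' (no match yet)
Bit 18: prefix='10' -> emit 'n', reset

Answer: 0 2 4 6 9 12 14 17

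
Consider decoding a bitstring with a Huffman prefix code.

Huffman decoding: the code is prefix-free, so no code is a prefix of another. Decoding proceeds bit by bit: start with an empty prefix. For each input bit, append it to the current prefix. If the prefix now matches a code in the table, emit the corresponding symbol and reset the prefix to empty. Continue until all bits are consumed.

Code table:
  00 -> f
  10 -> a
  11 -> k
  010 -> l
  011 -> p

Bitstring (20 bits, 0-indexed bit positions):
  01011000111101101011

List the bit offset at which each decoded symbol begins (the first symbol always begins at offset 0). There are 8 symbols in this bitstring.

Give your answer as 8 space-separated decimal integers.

Bit 0: prefix='0' (no match yet)
Bit 1: prefix='01' (no match yet)
Bit 2: prefix='010' -> emit 'l', reset
Bit 3: prefix='1' (no match yet)
Bit 4: prefix='11' -> emit 'k', reset
Bit 5: prefix='0' (no match yet)
Bit 6: prefix='00' -> emit 'f', reset
Bit 7: prefix='0' (no match yet)
Bit 8: prefix='01' (no match yet)
Bit 9: prefix='011' -> emit 'p', reset
Bit 10: prefix='1' (no match yet)
Bit 11: prefix='11' -> emit 'k', reset
Bit 12: prefix='0' (no match yet)
Bit 13: prefix='01' (no match yet)
Bit 14: prefix='011' -> emit 'p', reset
Bit 15: prefix='0' (no match yet)
Bit 16: prefix='01' (no match yet)
Bit 17: prefix='010' -> emit 'l', reset
Bit 18: prefix='1' (no match yet)
Bit 19: prefix='11' -> emit 'k', reset

Answer: 0 3 5 7 10 12 15 18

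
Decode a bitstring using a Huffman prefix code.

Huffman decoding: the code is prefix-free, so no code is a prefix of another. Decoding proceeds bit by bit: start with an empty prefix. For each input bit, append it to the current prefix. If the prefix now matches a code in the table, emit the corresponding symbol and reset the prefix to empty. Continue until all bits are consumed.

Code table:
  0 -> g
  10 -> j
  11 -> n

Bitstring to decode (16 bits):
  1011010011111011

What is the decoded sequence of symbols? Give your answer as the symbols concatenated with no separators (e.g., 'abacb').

Bit 0: prefix='1' (no match yet)
Bit 1: prefix='10' -> emit 'j', reset
Bit 2: prefix='1' (no match yet)
Bit 3: prefix='11' -> emit 'n', reset
Bit 4: prefix='0' -> emit 'g', reset
Bit 5: prefix='1' (no match yet)
Bit 6: prefix='10' -> emit 'j', reset
Bit 7: prefix='0' -> emit 'g', reset
Bit 8: prefix='1' (no match yet)
Bit 9: prefix='11' -> emit 'n', reset
Bit 10: prefix='1' (no match yet)
Bit 11: prefix='11' -> emit 'n', reset
Bit 12: prefix='1' (no match yet)
Bit 13: prefix='10' -> emit 'j', reset
Bit 14: prefix='1' (no match yet)
Bit 15: prefix='11' -> emit 'n', reset

Answer: jngjgnnjn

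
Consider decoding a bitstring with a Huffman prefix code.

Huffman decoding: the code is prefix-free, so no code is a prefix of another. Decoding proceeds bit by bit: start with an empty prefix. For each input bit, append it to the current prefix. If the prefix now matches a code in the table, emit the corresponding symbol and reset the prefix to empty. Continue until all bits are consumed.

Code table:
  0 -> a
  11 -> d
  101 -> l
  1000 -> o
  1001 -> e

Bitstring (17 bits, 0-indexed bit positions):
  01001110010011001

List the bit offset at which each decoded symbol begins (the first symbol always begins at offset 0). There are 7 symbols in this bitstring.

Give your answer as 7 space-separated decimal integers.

Bit 0: prefix='0' -> emit 'a', reset
Bit 1: prefix='1' (no match yet)
Bit 2: prefix='10' (no match yet)
Bit 3: prefix='100' (no match yet)
Bit 4: prefix='1001' -> emit 'e', reset
Bit 5: prefix='1' (no match yet)
Bit 6: prefix='11' -> emit 'd', reset
Bit 7: prefix='0' -> emit 'a', reset
Bit 8: prefix='0' -> emit 'a', reset
Bit 9: prefix='1' (no match yet)
Bit 10: prefix='10' (no match yet)
Bit 11: prefix='100' (no match yet)
Bit 12: prefix='1001' -> emit 'e', reset
Bit 13: prefix='1' (no match yet)
Bit 14: prefix='10' (no match yet)
Bit 15: prefix='100' (no match yet)
Bit 16: prefix='1001' -> emit 'e', reset

Answer: 0 1 5 7 8 9 13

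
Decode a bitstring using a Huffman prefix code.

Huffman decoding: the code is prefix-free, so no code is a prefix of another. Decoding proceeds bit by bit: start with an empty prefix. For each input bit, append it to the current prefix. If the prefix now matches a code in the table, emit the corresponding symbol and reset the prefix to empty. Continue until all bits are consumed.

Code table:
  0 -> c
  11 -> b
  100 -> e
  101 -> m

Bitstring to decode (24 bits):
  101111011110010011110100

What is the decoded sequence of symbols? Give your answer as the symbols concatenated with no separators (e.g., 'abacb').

Bit 0: prefix='1' (no match yet)
Bit 1: prefix='10' (no match yet)
Bit 2: prefix='101' -> emit 'm', reset
Bit 3: prefix='1' (no match yet)
Bit 4: prefix='11' -> emit 'b', reset
Bit 5: prefix='1' (no match yet)
Bit 6: prefix='10' (no match yet)
Bit 7: prefix='101' -> emit 'm', reset
Bit 8: prefix='1' (no match yet)
Bit 9: prefix='11' -> emit 'b', reset
Bit 10: prefix='1' (no match yet)
Bit 11: prefix='10' (no match yet)
Bit 12: prefix='100' -> emit 'e', reset
Bit 13: prefix='1' (no match yet)
Bit 14: prefix='10' (no match yet)
Bit 15: prefix='100' -> emit 'e', reset
Bit 16: prefix='1' (no match yet)
Bit 17: prefix='11' -> emit 'b', reset
Bit 18: prefix='1' (no match yet)
Bit 19: prefix='11' -> emit 'b', reset
Bit 20: prefix='0' -> emit 'c', reset
Bit 21: prefix='1' (no match yet)
Bit 22: prefix='10' (no match yet)
Bit 23: prefix='100' -> emit 'e', reset

Answer: mbmbeebbce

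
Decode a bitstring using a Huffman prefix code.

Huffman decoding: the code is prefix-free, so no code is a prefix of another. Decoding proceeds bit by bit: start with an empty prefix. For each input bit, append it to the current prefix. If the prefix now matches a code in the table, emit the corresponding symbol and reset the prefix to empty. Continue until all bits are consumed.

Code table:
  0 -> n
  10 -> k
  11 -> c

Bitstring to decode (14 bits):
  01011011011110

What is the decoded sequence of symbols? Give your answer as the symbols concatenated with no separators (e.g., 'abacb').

Bit 0: prefix='0' -> emit 'n', reset
Bit 1: prefix='1' (no match yet)
Bit 2: prefix='10' -> emit 'k', reset
Bit 3: prefix='1' (no match yet)
Bit 4: prefix='11' -> emit 'c', reset
Bit 5: prefix='0' -> emit 'n', reset
Bit 6: prefix='1' (no match yet)
Bit 7: prefix='11' -> emit 'c', reset
Bit 8: prefix='0' -> emit 'n', reset
Bit 9: prefix='1' (no match yet)
Bit 10: prefix='11' -> emit 'c', reset
Bit 11: prefix='1' (no match yet)
Bit 12: prefix='11' -> emit 'c', reset
Bit 13: prefix='0' -> emit 'n', reset

Answer: nkcncnccn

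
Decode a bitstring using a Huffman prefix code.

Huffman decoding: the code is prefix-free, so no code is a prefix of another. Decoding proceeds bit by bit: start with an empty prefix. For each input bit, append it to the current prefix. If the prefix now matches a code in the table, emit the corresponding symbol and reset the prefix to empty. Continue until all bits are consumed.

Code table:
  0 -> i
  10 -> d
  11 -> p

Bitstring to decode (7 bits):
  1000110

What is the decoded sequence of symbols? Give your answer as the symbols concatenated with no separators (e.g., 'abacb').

Bit 0: prefix='1' (no match yet)
Bit 1: prefix='10' -> emit 'd', reset
Bit 2: prefix='0' -> emit 'i', reset
Bit 3: prefix='0' -> emit 'i', reset
Bit 4: prefix='1' (no match yet)
Bit 5: prefix='11' -> emit 'p', reset
Bit 6: prefix='0' -> emit 'i', reset

Answer: diipi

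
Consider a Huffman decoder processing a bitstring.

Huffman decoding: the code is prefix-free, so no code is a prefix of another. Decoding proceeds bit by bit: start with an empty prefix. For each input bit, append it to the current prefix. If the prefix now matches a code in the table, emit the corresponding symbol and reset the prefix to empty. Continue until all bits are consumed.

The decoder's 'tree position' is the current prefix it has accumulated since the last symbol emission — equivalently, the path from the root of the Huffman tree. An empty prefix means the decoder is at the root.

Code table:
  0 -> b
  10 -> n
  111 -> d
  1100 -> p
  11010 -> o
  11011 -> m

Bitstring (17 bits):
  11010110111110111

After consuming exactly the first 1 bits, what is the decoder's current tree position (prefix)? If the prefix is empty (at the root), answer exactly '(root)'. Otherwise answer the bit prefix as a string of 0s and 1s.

Answer: 1

Derivation:
Bit 0: prefix='1' (no match yet)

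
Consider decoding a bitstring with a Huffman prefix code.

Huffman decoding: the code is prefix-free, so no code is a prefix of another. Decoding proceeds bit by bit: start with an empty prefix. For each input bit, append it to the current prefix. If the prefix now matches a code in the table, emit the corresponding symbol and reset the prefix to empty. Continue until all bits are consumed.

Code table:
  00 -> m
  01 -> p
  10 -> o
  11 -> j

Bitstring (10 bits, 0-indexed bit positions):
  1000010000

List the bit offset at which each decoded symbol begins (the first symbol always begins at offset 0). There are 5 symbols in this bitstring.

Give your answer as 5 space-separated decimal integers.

Answer: 0 2 4 6 8

Derivation:
Bit 0: prefix='1' (no match yet)
Bit 1: prefix='10' -> emit 'o', reset
Bit 2: prefix='0' (no match yet)
Bit 3: prefix='00' -> emit 'm', reset
Bit 4: prefix='0' (no match yet)
Bit 5: prefix='01' -> emit 'p', reset
Bit 6: prefix='0' (no match yet)
Bit 7: prefix='00' -> emit 'm', reset
Bit 8: prefix='0' (no match yet)
Bit 9: prefix='00' -> emit 'm', reset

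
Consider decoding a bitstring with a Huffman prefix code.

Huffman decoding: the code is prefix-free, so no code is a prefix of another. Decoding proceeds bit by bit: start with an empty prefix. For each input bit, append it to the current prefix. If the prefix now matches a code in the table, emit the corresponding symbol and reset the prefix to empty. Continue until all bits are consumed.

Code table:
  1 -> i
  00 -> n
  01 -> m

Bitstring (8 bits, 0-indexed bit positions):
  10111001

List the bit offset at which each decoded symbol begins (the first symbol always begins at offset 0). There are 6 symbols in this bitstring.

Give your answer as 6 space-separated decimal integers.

Answer: 0 1 3 4 5 7

Derivation:
Bit 0: prefix='1' -> emit 'i', reset
Bit 1: prefix='0' (no match yet)
Bit 2: prefix='01' -> emit 'm', reset
Bit 3: prefix='1' -> emit 'i', reset
Bit 4: prefix='1' -> emit 'i', reset
Bit 5: prefix='0' (no match yet)
Bit 6: prefix='00' -> emit 'n', reset
Bit 7: prefix='1' -> emit 'i', reset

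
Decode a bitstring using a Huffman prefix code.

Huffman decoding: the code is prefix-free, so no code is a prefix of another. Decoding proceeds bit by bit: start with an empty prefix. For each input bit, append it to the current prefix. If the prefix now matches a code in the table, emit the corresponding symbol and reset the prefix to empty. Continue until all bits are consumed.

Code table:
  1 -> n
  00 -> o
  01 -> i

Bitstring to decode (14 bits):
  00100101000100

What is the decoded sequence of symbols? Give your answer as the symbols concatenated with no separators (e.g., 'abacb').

Answer: ononioio

Derivation:
Bit 0: prefix='0' (no match yet)
Bit 1: prefix='00' -> emit 'o', reset
Bit 2: prefix='1' -> emit 'n', reset
Bit 3: prefix='0' (no match yet)
Bit 4: prefix='00' -> emit 'o', reset
Bit 5: prefix='1' -> emit 'n', reset
Bit 6: prefix='0' (no match yet)
Bit 7: prefix='01' -> emit 'i', reset
Bit 8: prefix='0' (no match yet)
Bit 9: prefix='00' -> emit 'o', reset
Bit 10: prefix='0' (no match yet)
Bit 11: prefix='01' -> emit 'i', reset
Bit 12: prefix='0' (no match yet)
Bit 13: prefix='00' -> emit 'o', reset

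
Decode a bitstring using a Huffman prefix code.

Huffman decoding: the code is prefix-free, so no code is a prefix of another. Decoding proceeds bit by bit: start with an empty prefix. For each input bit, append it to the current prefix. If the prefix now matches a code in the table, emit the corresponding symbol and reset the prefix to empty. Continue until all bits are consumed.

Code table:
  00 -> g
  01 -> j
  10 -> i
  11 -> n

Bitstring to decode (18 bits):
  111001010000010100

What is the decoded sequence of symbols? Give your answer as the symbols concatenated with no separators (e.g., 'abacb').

Bit 0: prefix='1' (no match yet)
Bit 1: prefix='11' -> emit 'n', reset
Bit 2: prefix='1' (no match yet)
Bit 3: prefix='10' -> emit 'i', reset
Bit 4: prefix='0' (no match yet)
Bit 5: prefix='01' -> emit 'j', reset
Bit 6: prefix='0' (no match yet)
Bit 7: prefix='01' -> emit 'j', reset
Bit 8: prefix='0' (no match yet)
Bit 9: prefix='00' -> emit 'g', reset
Bit 10: prefix='0' (no match yet)
Bit 11: prefix='00' -> emit 'g', reset
Bit 12: prefix='0' (no match yet)
Bit 13: prefix='01' -> emit 'j', reset
Bit 14: prefix='0' (no match yet)
Bit 15: prefix='01' -> emit 'j', reset
Bit 16: prefix='0' (no match yet)
Bit 17: prefix='00' -> emit 'g', reset

Answer: nijjggjjg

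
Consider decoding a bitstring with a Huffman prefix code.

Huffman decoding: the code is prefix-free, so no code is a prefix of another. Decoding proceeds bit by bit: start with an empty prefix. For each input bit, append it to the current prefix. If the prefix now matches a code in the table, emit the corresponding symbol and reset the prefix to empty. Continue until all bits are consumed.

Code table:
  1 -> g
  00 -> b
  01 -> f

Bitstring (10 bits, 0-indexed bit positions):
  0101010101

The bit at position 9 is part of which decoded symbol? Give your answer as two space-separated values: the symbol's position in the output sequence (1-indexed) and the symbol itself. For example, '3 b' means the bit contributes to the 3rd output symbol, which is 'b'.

Bit 0: prefix='0' (no match yet)
Bit 1: prefix='01' -> emit 'f', reset
Bit 2: prefix='0' (no match yet)
Bit 3: prefix='01' -> emit 'f', reset
Bit 4: prefix='0' (no match yet)
Bit 5: prefix='01' -> emit 'f', reset
Bit 6: prefix='0' (no match yet)
Bit 7: prefix='01' -> emit 'f', reset
Bit 8: prefix='0' (no match yet)
Bit 9: prefix='01' -> emit 'f', reset

Answer: 5 f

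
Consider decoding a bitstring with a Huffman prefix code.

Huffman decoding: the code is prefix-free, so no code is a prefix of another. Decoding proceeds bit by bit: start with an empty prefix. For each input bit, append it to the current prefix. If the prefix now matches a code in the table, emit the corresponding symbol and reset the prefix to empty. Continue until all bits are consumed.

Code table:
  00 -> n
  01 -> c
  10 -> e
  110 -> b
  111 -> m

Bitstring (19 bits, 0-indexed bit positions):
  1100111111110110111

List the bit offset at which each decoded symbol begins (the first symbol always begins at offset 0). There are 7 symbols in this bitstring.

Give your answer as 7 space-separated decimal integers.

Answer: 0 3 5 8 11 13 16

Derivation:
Bit 0: prefix='1' (no match yet)
Bit 1: prefix='11' (no match yet)
Bit 2: prefix='110' -> emit 'b', reset
Bit 3: prefix='0' (no match yet)
Bit 4: prefix='01' -> emit 'c', reset
Bit 5: prefix='1' (no match yet)
Bit 6: prefix='11' (no match yet)
Bit 7: prefix='111' -> emit 'm', reset
Bit 8: prefix='1' (no match yet)
Bit 9: prefix='11' (no match yet)
Bit 10: prefix='111' -> emit 'm', reset
Bit 11: prefix='1' (no match yet)
Bit 12: prefix='10' -> emit 'e', reset
Bit 13: prefix='1' (no match yet)
Bit 14: prefix='11' (no match yet)
Bit 15: prefix='110' -> emit 'b', reset
Bit 16: prefix='1' (no match yet)
Bit 17: prefix='11' (no match yet)
Bit 18: prefix='111' -> emit 'm', reset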